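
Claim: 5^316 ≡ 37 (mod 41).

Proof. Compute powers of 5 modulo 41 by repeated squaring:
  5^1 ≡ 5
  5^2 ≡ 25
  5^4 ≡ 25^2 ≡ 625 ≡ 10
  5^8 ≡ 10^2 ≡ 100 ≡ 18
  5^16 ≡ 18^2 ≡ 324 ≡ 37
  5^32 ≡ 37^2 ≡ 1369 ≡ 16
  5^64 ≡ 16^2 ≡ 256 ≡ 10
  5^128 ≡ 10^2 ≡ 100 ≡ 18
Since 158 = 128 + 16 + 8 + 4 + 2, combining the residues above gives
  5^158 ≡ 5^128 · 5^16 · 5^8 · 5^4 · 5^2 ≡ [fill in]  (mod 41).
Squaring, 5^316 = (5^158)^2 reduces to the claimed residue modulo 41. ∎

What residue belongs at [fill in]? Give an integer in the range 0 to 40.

Multiply the listed residues: 18 · 37 · 18 · 10 · 25 = 666 → 11988 → 119880 → 2997000.
Reducing modulo 41: 2997000 = 73097·41 + 23, so 5^158 ≡ 23.

23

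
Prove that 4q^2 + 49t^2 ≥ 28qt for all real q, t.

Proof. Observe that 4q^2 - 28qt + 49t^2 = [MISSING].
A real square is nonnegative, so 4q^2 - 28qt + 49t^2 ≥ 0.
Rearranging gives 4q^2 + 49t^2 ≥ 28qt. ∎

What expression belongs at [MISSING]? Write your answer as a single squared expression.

4q^2 - 28qt + 49t^2 is a perfect-square trinomial: the outer terms are (2q)^2 and (7t)^2, and the cross term is -2·2q·7t.
So 4q^2 - 28qt + 49t^2 = (2q - 7t)^2 ≥ 0.

(2q - 7t)^2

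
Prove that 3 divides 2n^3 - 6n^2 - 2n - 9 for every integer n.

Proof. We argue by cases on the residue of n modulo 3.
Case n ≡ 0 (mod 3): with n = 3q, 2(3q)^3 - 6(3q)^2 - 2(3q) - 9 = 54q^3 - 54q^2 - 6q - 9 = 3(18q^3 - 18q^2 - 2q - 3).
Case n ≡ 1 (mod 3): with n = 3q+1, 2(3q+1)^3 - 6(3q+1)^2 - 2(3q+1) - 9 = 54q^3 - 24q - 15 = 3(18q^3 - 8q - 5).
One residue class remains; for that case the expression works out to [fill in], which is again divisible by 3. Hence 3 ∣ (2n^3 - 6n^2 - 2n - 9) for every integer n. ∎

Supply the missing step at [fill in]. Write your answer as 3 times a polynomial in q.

3(18q^3 + 18q^2 - 2q - 7)

The residues treated are {0, 1}, so the missing case is n ≡ 2 (mod 3); write n = 3q+2.
Then 2(3q+2)^3 - 6(3q+2)^2 - 2(3q+2) - 9 = 54q^3 + 54q^2 - 6q - 21 = 3(18q^3 + 18q^2 - 2q - 7).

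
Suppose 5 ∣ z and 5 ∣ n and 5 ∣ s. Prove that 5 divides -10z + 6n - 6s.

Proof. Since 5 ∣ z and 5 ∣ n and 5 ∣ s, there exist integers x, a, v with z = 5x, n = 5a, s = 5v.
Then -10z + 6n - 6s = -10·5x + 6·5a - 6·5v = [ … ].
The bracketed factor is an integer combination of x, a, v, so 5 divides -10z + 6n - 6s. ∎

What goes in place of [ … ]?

5(6a - 6v - 10x)

Each term has a factor of 5: -10·5x + 6·5a - 6·5v = 5·(6a - 6v - 10x).
Since 6a - 6v - 10x is an integer, 5 ∣ (-10z + 6n - 6s).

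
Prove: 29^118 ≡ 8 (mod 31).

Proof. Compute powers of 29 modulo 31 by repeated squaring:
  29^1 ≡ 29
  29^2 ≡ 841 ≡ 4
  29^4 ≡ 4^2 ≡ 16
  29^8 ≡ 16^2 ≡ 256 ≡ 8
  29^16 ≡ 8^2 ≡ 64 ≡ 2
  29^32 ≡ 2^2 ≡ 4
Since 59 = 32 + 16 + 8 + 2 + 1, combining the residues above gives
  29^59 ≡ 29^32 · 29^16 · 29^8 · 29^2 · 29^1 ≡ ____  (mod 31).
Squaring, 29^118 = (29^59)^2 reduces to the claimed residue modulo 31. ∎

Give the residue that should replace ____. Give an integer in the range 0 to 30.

Multiply the listed residues: 4 · 2 · 8 · 4 · 29 = 8 → 64 → 256 → 7424.
Reducing modulo 31: 7424 = 239·31 + 15, so 29^59 ≡ 15.

15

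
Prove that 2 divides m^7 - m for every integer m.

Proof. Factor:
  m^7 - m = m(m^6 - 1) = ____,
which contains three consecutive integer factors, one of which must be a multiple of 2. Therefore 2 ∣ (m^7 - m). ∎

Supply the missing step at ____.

(m - 1)m(m + 1)(m^4 + m^2 + 1)

m^6 - 1 = (m^2 - 1)(m^4 + m^2 + 1), and m^2 - 1 = (m-1)(m+1).
So m(m^6 - 1) = (m - 1)m(m + 1)(m^4 + m^2 + 1).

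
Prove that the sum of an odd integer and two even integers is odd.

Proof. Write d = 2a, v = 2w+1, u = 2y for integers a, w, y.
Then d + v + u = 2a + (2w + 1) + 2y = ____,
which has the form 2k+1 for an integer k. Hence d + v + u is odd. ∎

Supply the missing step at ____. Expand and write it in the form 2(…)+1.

2a + (2w + 1) + 2y = 2a + 2w + 2y + 1
= 2(a + w + y) + 1.
Since a + w + y is an integer, the sum is of the form 2k+1 for an integer k.

2(a + w + y) + 1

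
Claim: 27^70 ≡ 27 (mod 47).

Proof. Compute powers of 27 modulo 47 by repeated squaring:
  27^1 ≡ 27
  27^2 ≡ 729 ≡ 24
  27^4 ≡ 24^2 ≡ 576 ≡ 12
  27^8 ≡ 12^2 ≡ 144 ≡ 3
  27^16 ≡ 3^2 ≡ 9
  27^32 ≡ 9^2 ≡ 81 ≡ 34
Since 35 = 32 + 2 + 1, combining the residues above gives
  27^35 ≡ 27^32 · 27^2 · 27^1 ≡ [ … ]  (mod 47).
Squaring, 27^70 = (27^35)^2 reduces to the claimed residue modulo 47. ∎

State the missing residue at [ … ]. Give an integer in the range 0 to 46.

27^32 · 27^2 · 27^1 ≡ 34 · 24 · 27 = 22032.
22032 mod 47 = 36, so 27^35 ≡ 36 (mod 47).

36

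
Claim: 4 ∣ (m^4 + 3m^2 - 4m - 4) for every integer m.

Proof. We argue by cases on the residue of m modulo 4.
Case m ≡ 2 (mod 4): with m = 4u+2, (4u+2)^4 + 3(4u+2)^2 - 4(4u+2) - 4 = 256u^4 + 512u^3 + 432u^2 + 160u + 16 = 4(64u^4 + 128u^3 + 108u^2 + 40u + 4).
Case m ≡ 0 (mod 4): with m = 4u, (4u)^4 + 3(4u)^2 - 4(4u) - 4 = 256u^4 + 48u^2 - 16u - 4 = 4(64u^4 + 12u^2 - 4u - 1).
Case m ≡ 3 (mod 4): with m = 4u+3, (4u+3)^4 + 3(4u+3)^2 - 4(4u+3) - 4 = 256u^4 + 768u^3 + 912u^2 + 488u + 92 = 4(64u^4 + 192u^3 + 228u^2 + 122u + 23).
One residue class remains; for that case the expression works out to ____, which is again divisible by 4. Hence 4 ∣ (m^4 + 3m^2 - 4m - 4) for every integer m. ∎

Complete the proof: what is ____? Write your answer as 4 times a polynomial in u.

The residues treated are {2, 0, 3}, so the missing case is m ≡ 1 (mod 4); write m = 4u+1.
Then (4u+1)^4 + 3(4u+1)^2 - 4(4u+1) - 4 = 256u^4 + 256u^3 + 144u^2 + 24u - 4 = 4(64u^4 + 64u^3 + 36u^2 + 6u - 1).

4(64u^4 + 64u^3 + 36u^2 + 6u - 1)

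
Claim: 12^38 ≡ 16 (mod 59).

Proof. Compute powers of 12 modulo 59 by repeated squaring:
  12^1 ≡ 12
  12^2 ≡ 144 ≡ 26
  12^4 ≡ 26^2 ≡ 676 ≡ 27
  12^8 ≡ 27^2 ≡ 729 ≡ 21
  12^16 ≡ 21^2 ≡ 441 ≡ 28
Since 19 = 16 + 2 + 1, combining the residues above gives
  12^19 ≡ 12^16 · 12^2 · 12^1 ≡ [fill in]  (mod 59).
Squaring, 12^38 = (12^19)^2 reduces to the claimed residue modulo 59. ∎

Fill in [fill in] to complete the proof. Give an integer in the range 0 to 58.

4

12^16 · 12^2 · 12^1 ≡ 28 · 26 · 12 = 8736.
8736 mod 59 = 4, so 12^19 ≡ 4 (mod 59).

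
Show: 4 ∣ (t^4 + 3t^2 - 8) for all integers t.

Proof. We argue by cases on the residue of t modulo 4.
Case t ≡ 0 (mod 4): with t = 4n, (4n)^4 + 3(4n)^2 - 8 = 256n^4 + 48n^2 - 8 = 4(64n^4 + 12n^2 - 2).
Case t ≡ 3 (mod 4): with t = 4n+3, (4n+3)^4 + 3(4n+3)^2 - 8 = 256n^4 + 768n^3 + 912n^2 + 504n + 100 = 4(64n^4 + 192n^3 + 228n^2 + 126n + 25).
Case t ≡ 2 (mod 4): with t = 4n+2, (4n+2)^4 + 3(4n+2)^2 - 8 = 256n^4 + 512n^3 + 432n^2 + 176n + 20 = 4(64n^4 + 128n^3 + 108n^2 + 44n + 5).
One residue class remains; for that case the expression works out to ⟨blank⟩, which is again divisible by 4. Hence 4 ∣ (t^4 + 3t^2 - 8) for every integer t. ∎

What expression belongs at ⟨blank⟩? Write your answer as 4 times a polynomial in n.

4(64n^4 + 64n^3 + 36n^2 + 10n - 1)

Only t ≡ 1 (mod 4) is unaccounted for. Put t = 4n+1:
(4n+1)^4 + 3(4n+1)^2 - 8 expands to 256n^4 + 256n^3 + 144n^2 + 40n - 4,
and factoring out 4 leaves 4(64n^4 + 64n^3 + 36n^2 + 10n - 1).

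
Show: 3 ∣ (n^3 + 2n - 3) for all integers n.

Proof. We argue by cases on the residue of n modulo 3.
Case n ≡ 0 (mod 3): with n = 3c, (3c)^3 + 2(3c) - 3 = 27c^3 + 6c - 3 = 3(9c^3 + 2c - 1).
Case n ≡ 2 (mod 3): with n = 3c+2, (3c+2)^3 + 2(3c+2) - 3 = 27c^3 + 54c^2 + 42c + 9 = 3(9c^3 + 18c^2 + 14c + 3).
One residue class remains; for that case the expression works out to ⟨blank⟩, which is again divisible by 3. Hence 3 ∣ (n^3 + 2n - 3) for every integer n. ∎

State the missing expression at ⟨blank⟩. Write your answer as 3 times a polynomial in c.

Only n ≡ 1 (mod 3) is unaccounted for. Put n = 3c+1:
(3c+1)^3 + 2(3c+1) - 3 expands to 27c^3 + 27c^2 + 15c,
and factoring out 3 leaves 3(9c^3 + 9c^2 + 5c).

3(9c^3 + 9c^2 + 5c)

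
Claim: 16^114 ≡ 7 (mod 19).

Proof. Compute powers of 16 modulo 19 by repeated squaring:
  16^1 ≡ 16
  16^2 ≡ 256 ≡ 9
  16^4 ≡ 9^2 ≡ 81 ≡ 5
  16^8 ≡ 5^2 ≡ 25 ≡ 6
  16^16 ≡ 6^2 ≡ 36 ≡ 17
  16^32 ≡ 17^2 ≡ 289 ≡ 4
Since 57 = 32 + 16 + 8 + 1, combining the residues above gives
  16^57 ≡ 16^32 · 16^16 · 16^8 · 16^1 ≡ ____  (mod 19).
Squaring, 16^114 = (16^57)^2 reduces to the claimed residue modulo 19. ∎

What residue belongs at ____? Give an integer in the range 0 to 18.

11

Multiply the listed residues: 4 · 17 · 6 · 16 = 68 → 408 → 6528.
Reducing modulo 19: 6528 = 343·19 + 11, so 16^57 ≡ 11.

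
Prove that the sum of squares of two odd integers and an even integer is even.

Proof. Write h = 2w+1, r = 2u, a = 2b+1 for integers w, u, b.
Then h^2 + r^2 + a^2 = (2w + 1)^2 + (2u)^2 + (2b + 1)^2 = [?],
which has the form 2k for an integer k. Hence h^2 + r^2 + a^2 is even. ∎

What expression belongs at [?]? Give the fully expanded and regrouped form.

(2w + 1)^2 + (2u)^2 + (2b + 1)^2 = 4b^2 + 4b + 4u^2 + 4w^2 + 4w + 2
= 2(2b^2 + 2b + 2u^2 + 2w^2 + 2w + 1).
Since 2b^2 + 2b + 2u^2 + 2w^2 + 2w + 1 is an integer, the sum of squares is of the form 2k for an integer k.

2(2b^2 + 2b + 2u^2 + 2w^2 + 2w + 1)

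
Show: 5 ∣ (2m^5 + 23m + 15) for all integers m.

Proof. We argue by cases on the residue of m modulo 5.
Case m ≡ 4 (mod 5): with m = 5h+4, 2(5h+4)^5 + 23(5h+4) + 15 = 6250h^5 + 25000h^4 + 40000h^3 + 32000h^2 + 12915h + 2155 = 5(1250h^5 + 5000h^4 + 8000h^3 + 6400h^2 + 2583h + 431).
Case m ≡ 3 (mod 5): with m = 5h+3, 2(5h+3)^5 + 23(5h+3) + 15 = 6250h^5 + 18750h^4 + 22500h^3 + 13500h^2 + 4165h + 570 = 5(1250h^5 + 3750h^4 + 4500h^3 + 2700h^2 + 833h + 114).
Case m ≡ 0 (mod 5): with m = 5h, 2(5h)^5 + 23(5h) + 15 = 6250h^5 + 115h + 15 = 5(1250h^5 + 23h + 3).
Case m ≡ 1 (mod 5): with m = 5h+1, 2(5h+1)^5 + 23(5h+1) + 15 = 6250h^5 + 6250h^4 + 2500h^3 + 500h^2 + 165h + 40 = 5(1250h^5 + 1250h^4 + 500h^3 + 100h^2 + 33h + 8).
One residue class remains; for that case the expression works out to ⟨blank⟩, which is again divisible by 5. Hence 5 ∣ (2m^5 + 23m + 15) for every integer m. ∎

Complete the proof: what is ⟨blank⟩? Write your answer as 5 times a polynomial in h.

5(1250h^5 + 2500h^4 + 2000h^3 + 800h^2 + 183h + 25)

The residues treated are {4, 3, 0, 1}, so the missing case is m ≡ 2 (mod 5); write m = 5h+2.
Then 2(5h+2)^5 + 23(5h+2) + 15 = 6250h^5 + 12500h^4 + 10000h^3 + 4000h^2 + 915h + 125 = 5(1250h^5 + 2500h^4 + 2000h^3 + 800h^2 + 183h + 25).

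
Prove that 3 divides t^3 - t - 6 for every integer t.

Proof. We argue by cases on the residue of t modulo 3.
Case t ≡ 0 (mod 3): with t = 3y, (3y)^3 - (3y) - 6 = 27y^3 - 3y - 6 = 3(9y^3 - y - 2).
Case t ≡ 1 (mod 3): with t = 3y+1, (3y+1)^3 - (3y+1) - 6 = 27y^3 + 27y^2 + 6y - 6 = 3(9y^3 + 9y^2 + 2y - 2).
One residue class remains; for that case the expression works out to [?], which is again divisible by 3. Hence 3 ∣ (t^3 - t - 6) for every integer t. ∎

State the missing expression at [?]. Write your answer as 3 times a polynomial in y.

Only t ≡ 2 (mod 3) is unaccounted for. Put t = 3y+2:
(3y+2)^3 - (3y+2) - 6 expands to 27y^3 + 54y^2 + 33y,
and factoring out 3 leaves 3(9y^3 + 18y^2 + 11y).

3(9y^3 + 18y^2 + 11y)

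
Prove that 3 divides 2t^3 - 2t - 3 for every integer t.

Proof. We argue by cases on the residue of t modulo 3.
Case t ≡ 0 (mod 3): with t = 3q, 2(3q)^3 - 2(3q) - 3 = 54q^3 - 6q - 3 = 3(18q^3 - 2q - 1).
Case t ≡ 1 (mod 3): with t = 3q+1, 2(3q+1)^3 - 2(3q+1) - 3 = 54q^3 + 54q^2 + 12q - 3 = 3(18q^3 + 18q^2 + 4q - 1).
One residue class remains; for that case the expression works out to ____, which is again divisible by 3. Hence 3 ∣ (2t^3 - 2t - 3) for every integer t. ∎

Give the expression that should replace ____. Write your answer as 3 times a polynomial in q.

The residues treated are {0, 1}, so the missing case is t ≡ 2 (mod 3); write t = 3q+2.
Then 2(3q+2)^3 - 2(3q+2) - 3 = 54q^3 + 108q^2 + 66q + 9 = 3(18q^3 + 36q^2 + 22q + 3).

3(18q^3 + 36q^2 + 22q + 3)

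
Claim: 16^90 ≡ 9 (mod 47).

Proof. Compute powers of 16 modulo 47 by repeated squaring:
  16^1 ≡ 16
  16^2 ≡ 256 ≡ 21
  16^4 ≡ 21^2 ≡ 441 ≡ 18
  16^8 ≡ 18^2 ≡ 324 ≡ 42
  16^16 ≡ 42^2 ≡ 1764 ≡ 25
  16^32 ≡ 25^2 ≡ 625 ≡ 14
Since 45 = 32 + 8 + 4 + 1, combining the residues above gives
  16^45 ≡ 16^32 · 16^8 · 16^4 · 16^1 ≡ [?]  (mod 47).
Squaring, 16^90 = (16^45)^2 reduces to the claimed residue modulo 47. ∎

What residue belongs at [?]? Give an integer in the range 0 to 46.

Multiply the listed residues: 14 · 42 · 18 · 16 = 588 → 10584 → 169344.
Reducing modulo 47: 169344 = 3603·47 + 3, so 16^45 ≡ 3.

3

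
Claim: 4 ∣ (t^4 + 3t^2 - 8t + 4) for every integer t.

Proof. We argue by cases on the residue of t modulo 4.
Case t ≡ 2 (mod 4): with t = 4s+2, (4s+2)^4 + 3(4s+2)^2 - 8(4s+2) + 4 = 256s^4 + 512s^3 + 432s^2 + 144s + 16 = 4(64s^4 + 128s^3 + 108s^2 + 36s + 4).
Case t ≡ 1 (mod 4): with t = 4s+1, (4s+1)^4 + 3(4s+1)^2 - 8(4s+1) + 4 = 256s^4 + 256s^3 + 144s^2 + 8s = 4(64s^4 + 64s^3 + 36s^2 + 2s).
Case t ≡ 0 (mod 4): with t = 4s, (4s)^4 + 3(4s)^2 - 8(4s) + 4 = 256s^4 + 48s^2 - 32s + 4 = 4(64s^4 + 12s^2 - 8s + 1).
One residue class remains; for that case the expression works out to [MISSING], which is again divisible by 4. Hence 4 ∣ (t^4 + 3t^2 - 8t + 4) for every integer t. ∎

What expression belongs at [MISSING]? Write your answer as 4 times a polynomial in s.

Only t ≡ 3 (mod 4) is unaccounted for. Put t = 4s+3:
(4s+3)^4 + 3(4s+3)^2 - 8(4s+3) + 4 expands to 256s^4 + 768s^3 + 912s^2 + 472s + 88,
and factoring out 4 leaves 4(64s^4 + 192s^3 + 228s^2 + 118s + 22).

4(64s^4 + 192s^3 + 228s^2 + 118s + 22)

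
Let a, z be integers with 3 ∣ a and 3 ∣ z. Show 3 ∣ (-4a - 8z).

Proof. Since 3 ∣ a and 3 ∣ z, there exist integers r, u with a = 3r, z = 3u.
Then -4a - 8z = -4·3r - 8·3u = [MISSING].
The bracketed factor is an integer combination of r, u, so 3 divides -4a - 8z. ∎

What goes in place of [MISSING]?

3(-4r - 8u)

Each term has a factor of 3: -4·3r - 8·3u = 3·(-4r - 8u).
Since -4r - 8u is an integer, 3 ∣ (-4a - 8z).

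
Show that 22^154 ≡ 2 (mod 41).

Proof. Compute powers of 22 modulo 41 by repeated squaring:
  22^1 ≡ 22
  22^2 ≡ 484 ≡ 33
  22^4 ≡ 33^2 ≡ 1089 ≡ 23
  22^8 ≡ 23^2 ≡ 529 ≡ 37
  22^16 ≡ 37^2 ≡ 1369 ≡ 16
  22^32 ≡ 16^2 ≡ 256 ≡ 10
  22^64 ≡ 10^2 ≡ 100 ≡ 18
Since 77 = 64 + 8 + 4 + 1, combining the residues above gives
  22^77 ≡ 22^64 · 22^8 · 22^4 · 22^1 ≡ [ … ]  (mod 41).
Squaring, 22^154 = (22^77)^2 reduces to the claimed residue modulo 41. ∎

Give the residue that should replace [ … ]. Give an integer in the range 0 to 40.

Multiply the listed residues: 18 · 37 · 23 · 22 = 666 → 15318 → 336996.
Reducing modulo 41: 336996 = 8219·41 + 17, so 22^77 ≡ 17.

17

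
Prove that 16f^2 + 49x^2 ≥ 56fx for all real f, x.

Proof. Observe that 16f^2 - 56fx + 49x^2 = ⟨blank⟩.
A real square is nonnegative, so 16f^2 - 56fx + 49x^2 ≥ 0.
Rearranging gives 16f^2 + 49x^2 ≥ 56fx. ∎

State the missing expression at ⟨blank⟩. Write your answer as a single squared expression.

The leading and trailing coefficients are 4^2 and 7^2, and 56 = 2·4·7, so the trinomial is (4f - 7x)^2.
Hence 16f^2 - 56fx + 49x^2 ≥ 0.

(4f - 7x)^2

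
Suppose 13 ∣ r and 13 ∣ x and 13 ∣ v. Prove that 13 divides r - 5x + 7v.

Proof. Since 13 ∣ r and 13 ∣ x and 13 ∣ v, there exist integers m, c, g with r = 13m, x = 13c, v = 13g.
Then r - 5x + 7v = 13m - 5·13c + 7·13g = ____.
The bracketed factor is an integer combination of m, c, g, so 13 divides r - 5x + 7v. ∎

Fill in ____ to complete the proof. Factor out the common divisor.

Each term has a factor of 13: 13m - 5·13c + 7·13g = 13·(-5c + 7g + m).
Since -5c + 7g + m is an integer, 13 ∣ (r - 5x + 7v).

13(-5c + 7g + m)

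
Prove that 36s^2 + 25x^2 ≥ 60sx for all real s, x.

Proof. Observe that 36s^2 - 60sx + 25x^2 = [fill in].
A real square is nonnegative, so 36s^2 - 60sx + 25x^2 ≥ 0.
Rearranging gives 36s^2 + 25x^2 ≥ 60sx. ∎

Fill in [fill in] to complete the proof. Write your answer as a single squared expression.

36s^2 - 60sx + 25x^2 is a perfect-square trinomial: the outer terms are (6s)^2 and (5x)^2, and the cross term is -2·6s·5x.
So 36s^2 - 60sx + 25x^2 = (6s - 5x)^2 ≥ 0.

(6s - 5x)^2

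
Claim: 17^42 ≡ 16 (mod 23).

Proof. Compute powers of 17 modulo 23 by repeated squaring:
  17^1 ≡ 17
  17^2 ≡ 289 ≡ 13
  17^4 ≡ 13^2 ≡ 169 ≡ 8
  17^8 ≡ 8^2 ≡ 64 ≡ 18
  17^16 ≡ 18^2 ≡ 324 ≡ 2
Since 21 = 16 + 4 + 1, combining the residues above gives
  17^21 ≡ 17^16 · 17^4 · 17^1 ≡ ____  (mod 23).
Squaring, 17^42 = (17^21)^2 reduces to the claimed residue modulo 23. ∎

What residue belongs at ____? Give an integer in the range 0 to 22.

19

17^16 · 17^4 · 17^1 ≡ 2 · 8 · 17 = 272.
272 mod 23 = 19, so 17^21 ≡ 19 (mod 23).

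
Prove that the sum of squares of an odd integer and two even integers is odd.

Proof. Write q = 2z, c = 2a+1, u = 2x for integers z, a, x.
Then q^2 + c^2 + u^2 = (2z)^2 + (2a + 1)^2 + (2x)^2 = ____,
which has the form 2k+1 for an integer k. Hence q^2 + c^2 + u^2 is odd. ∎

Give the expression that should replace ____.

2(2a^2 + 2a + 2x^2 + 2z^2) + 1

Expanding: (2z)^2 + (2a + 1)^2 + (2x)^2 = 4a^2 + 4a + 4x^2 + 4z^2 + 1.
Every term except the constant is even, so this is 2(2a^2 + 2a + 2x^2 + 2z^2) + 1,
and 2a^2 + 2a + 2x^2 + 2z^2 ∈ ℤ gives the required form.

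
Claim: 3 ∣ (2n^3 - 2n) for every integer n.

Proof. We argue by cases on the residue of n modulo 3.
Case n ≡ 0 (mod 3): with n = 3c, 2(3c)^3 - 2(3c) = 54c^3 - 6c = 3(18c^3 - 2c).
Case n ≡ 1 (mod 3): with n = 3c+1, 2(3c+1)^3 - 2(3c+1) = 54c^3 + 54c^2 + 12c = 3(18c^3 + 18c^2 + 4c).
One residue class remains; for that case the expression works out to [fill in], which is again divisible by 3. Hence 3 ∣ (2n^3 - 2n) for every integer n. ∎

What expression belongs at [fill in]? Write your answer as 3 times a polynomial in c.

3(18c^3 + 36c^2 + 22c + 4)

Only n ≡ 2 (mod 3) is unaccounted for. Put n = 3c+2:
2(3c+2)^3 - 2(3c+2) expands to 54c^3 + 108c^2 + 66c + 12,
and factoring out 3 leaves 3(18c^3 + 36c^2 + 22c + 4).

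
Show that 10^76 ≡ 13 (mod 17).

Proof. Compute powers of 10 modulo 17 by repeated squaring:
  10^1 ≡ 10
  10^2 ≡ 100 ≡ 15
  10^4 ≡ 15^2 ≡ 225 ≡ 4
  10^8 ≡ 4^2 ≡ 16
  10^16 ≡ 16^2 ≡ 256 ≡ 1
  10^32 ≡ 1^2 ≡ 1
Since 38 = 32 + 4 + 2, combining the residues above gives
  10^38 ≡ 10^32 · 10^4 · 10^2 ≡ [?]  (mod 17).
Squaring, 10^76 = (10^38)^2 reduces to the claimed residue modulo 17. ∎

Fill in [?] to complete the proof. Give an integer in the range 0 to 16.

9

Multiply the listed residues: 1 · 4 · 15 = 4 → 60.
Reducing modulo 17: 60 = 3·17 + 9, so 10^38 ≡ 9.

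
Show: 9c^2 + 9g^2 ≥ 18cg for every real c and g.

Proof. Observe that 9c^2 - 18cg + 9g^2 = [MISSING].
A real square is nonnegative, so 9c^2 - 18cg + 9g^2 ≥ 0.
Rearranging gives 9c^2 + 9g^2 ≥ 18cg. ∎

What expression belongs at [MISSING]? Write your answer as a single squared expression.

The leading and trailing coefficients are 3^2 and 3^2, and 18 = 2·3·3, so the trinomial is (3c - 3g)^2.
Hence 9c^2 - 18cg + 9g^2 ≥ 0.

(3c - 3g)^2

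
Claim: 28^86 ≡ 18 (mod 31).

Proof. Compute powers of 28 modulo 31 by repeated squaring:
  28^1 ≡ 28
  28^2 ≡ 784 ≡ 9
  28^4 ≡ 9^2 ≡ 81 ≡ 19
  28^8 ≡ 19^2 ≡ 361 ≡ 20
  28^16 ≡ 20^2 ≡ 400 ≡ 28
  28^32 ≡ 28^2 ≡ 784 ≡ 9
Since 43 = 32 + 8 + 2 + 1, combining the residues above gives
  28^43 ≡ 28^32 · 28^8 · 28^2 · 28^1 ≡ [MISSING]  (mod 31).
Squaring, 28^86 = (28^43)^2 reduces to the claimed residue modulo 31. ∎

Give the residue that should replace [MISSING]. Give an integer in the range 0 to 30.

7

28^32 · 28^8 · 28^2 · 28^1 ≡ 9 · 20 · 9 · 28 = 45360.
45360 mod 31 = 7, so 28^43 ≡ 7 (mod 31).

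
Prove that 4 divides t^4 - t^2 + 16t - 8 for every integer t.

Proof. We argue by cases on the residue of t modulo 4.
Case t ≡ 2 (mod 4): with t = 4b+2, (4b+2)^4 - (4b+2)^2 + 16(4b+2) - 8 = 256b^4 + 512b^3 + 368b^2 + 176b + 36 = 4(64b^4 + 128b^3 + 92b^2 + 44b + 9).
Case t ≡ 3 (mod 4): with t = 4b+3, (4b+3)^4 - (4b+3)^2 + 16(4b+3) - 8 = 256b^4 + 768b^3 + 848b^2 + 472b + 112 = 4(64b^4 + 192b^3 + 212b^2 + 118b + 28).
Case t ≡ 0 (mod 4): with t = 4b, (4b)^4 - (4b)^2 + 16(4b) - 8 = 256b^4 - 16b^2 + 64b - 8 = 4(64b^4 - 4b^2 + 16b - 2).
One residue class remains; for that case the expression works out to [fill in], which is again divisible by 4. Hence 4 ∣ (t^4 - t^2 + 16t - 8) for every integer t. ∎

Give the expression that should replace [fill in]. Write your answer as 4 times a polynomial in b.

Only t ≡ 1 (mod 4) is unaccounted for. Put t = 4b+1:
(4b+1)^4 - (4b+1)^2 + 16(4b+1) - 8 expands to 256b^4 + 256b^3 + 80b^2 + 72b + 8,
and factoring out 4 leaves 4(64b^4 + 64b^3 + 20b^2 + 18b + 2).

4(64b^4 + 64b^3 + 20b^2 + 18b + 2)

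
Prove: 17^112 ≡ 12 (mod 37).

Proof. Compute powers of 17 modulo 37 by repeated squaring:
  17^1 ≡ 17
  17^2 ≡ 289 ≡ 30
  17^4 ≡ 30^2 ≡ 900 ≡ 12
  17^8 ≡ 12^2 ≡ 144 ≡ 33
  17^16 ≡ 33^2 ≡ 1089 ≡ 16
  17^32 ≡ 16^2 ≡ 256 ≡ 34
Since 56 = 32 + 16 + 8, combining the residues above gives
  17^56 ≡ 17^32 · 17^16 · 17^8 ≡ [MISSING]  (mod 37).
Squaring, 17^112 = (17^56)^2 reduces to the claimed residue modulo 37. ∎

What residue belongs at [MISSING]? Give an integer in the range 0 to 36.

7

17^32 · 17^16 · 17^8 ≡ 34 · 16 · 33 = 17952.
17952 mod 37 = 7, so 17^56 ≡ 7 (mod 37).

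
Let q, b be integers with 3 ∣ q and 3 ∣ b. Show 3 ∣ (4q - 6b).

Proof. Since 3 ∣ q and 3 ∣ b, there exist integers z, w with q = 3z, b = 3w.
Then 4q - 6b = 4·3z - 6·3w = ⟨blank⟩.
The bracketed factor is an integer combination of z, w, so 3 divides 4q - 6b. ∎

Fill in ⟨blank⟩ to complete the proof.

3(-6w + 4z)

Each term has a factor of 3: 4·3z - 6·3w = 3·(-6w + 4z).
Since -6w + 4z is an integer, 3 ∣ (4q - 6b).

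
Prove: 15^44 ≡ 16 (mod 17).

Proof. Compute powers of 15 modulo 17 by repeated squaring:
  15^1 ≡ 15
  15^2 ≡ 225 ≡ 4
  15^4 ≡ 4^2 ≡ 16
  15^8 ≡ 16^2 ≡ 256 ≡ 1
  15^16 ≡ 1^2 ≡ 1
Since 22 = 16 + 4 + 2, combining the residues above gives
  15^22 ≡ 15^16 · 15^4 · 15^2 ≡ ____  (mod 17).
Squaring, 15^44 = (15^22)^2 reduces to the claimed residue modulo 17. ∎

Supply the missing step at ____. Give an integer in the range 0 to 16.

Multiply the listed residues: 1 · 16 · 4 = 16 → 64.
Reducing modulo 17: 64 = 3·17 + 13, so 15^22 ≡ 13.

13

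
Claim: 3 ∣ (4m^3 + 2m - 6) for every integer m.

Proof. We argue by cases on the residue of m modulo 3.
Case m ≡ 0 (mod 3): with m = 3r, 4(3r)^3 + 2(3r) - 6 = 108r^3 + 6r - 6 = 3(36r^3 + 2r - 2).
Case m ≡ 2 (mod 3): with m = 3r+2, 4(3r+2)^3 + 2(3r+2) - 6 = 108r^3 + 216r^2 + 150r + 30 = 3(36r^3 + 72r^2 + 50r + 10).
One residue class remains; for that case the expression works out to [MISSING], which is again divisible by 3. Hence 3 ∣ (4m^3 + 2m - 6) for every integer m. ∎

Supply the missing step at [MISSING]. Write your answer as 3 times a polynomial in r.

Only m ≡ 1 (mod 3) is unaccounted for. Put m = 3r+1:
4(3r+1)^3 + 2(3r+1) - 6 expands to 108r^3 + 108r^2 + 42r,
and factoring out 3 leaves 3(36r^3 + 36r^2 + 14r).

3(36r^3 + 36r^2 + 14r)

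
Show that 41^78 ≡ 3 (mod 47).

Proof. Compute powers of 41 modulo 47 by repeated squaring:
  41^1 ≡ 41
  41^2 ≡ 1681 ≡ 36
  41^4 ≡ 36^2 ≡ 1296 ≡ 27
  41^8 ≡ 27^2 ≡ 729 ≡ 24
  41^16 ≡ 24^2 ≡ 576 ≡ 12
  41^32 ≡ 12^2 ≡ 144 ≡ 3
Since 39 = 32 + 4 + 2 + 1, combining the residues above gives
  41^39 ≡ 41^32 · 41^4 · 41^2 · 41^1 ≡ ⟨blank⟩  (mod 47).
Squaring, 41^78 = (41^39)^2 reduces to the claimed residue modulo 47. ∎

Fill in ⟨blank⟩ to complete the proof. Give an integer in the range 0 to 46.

Multiply the listed residues: 3 · 27 · 36 · 41 = 81 → 2916 → 119556.
Reducing modulo 47: 119556 = 2543·47 + 35, so 41^39 ≡ 35.

35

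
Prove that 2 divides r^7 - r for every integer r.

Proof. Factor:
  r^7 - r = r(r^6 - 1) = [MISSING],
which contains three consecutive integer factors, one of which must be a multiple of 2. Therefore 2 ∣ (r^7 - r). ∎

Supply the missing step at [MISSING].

(r - 1)r(r + 1)(r^4 + r^2 + 1)

r^6 - 1 = (r^2 - 1)(r^4 + r^2 + 1), and r^2 - 1 = (r-1)(r+1).
So r(r^6 - 1) = (r - 1)r(r + 1)(r^4 + r^2 + 1).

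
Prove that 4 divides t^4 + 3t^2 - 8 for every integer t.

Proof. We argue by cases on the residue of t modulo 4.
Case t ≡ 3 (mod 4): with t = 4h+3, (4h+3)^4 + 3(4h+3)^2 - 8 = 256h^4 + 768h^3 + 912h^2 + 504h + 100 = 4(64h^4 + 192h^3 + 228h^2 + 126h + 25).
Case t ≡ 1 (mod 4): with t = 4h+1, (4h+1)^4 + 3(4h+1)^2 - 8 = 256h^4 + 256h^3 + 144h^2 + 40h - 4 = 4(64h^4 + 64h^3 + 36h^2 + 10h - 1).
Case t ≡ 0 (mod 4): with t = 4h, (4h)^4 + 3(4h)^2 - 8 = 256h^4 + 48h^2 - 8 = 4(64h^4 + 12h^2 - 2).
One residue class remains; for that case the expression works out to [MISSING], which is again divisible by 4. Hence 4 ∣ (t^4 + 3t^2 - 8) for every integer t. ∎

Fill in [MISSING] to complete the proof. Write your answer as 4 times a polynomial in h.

4(64h^4 + 128h^3 + 108h^2 + 44h + 5)

The residues treated are {3, 1, 0}, so the missing case is t ≡ 2 (mod 4); write t = 4h+2.
Then (4h+2)^4 + 3(4h+2)^2 - 8 = 256h^4 + 512h^3 + 432h^2 + 176h + 20 = 4(64h^4 + 128h^3 + 108h^2 + 44h + 5).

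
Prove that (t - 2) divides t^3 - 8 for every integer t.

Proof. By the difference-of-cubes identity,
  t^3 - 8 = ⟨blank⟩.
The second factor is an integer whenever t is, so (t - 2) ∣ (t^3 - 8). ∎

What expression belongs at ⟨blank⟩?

(t - 2)(t^2 + 2t + 4)

a^3 - b^3 = (a - b)(a^2 + ab + b^2). With a = t, b = 2:
t^3 - 8 = (t - 2)(t^2 + 2t + 4).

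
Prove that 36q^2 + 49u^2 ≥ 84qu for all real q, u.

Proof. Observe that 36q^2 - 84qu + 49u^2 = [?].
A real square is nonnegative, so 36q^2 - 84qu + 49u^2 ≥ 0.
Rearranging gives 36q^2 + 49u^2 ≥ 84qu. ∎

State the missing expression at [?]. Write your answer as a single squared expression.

36q^2 - 84qu + 49u^2 is a perfect-square trinomial: the outer terms are (6q)^2 and (7u)^2, and the cross term is -2·6q·7u.
So 36q^2 - 84qu + 49u^2 = (6q - 7u)^2 ≥ 0.

(6q - 7u)^2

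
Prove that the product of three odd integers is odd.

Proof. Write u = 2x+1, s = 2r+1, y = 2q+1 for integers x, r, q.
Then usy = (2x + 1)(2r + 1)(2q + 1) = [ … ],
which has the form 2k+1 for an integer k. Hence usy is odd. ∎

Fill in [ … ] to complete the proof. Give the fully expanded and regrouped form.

2(4qrx + 2qr + 2qx + q + 2rx + r + x) + 1

Expanding: (2x + 1)(2r + 1)(2q + 1) = 8qrx + 4qr + 4qx + 2q + 4rx + 2r + 2x + 1.
Every term except the constant is even, so this is 2(4qrx + 2qr + 2qx + q + 2rx + r + x) + 1,
and 4qrx + 2qr + 2qx + q + 2rx + r + x ∈ ℤ gives the required form.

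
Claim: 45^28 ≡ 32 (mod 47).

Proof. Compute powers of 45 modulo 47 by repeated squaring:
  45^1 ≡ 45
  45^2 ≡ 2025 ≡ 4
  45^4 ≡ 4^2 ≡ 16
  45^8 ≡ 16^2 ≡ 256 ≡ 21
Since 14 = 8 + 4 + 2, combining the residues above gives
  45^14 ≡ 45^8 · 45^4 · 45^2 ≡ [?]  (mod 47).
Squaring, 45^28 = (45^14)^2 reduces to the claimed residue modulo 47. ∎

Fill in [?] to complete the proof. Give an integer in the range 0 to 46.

Multiply the listed residues: 21 · 16 · 4 = 336 → 1344.
Reducing modulo 47: 1344 = 28·47 + 28, so 45^14 ≡ 28.

28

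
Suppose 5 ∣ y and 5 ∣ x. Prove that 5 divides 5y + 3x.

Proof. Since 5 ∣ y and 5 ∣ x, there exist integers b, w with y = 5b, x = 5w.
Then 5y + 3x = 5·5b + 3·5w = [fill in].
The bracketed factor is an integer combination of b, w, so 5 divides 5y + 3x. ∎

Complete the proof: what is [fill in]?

Each term has a factor of 5: 5·5b + 3·5w = 5·(5b + 3w).
Since 5b + 3w is an integer, 5 ∣ (5y + 3x).

5(5b + 3w)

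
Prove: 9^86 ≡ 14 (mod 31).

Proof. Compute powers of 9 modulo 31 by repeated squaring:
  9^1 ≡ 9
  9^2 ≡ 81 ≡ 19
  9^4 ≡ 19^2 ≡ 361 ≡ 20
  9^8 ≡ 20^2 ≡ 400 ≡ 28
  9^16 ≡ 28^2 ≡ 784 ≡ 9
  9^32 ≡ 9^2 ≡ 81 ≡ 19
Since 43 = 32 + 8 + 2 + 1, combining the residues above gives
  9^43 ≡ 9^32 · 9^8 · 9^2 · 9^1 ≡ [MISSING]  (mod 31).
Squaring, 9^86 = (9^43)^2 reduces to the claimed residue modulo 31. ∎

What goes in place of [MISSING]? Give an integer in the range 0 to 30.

Multiply the listed residues: 19 · 28 · 19 · 9 = 532 → 10108 → 90972.
Reducing modulo 31: 90972 = 2934·31 + 18, so 9^43 ≡ 18.

18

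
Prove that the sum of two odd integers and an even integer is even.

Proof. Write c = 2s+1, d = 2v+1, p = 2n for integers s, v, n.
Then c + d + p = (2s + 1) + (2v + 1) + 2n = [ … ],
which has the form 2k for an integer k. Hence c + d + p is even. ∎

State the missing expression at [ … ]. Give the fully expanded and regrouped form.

2(n + s + v + 1)

Expanding: (2s + 1) + (2v + 1) + 2n = 2n + 2s + 2v + 2.
Every term is even; pulling out the factor of 2 gives 2(n + s + v + 1).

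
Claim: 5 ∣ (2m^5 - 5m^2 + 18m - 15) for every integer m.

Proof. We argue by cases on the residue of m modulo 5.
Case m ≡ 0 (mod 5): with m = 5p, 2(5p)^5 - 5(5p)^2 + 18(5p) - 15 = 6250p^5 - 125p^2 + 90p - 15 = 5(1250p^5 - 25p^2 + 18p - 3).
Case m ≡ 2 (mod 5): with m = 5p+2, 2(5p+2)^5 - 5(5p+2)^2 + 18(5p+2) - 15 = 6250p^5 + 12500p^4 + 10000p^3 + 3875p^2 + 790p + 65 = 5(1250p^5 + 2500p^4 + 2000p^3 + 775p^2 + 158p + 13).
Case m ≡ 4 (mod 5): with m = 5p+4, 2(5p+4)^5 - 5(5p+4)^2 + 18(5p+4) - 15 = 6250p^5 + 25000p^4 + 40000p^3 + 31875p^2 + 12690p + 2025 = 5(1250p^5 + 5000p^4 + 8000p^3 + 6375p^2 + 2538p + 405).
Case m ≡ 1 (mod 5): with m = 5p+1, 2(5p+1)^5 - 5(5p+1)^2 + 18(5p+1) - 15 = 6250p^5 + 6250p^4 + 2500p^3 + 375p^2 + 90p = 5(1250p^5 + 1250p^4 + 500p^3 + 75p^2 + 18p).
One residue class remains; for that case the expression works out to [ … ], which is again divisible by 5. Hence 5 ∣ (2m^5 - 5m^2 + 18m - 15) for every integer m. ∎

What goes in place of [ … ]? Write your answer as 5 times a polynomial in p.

The residues treated are {0, 2, 4, 1}, so the missing case is m ≡ 3 (mod 5); write m = 5p+3.
Then 2(5p+3)^5 - 5(5p+3)^2 + 18(5p+3) - 15 = 6250p^5 + 18750p^4 + 22500p^3 + 13375p^2 + 3990p + 480 = 5(1250p^5 + 3750p^4 + 4500p^3 + 2675p^2 + 798p + 96).

5(1250p^5 + 3750p^4 + 4500p^3 + 2675p^2 + 798p + 96)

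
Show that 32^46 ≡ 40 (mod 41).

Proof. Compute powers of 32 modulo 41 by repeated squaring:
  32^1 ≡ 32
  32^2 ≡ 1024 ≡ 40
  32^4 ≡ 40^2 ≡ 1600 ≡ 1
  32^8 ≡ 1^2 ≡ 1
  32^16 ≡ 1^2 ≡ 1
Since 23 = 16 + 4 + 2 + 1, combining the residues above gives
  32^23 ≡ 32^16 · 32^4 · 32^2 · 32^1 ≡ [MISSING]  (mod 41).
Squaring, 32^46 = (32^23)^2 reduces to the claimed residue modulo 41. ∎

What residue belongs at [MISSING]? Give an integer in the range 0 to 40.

9

32^16 · 32^4 · 32^2 · 32^1 ≡ 1 · 1 · 40 · 32 = 1280.
1280 mod 41 = 9, so 32^23 ≡ 9 (mod 41).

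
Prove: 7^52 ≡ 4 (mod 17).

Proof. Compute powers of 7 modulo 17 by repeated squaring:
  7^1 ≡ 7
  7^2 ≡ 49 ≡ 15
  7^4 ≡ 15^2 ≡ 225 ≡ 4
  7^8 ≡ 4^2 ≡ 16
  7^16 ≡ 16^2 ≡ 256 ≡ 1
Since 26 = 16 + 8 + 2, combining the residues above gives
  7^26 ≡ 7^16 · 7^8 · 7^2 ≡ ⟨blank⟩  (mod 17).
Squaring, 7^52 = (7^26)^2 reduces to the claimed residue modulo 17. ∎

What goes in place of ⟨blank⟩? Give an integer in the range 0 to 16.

2

7^16 · 7^8 · 7^2 ≡ 1 · 16 · 15 = 240.
240 mod 17 = 2, so 7^26 ≡ 2 (mod 17).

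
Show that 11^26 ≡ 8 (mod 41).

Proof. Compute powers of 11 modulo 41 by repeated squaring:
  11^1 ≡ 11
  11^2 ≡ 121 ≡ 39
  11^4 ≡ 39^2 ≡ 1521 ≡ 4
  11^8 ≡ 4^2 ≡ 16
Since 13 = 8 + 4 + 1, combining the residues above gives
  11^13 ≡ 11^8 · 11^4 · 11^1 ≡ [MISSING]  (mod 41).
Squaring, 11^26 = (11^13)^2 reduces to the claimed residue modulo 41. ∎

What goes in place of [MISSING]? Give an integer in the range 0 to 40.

7

Multiply the listed residues: 16 · 4 · 11 = 64 → 704.
Reducing modulo 41: 704 = 17·41 + 7, so 11^13 ≡ 7.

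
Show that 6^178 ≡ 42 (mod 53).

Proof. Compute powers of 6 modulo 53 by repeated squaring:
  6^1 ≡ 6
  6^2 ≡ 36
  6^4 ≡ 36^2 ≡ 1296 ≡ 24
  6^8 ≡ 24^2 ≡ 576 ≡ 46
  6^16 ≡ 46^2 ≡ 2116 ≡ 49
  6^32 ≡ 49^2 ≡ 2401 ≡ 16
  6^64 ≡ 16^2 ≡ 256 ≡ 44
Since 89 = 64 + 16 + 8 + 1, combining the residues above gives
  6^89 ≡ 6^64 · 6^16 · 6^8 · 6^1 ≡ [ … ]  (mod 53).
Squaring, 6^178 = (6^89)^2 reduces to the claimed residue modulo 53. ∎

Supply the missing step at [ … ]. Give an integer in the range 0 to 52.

Multiply the listed residues: 44 · 49 · 46 · 6 = 2156 → 99176 → 595056.
Reducing modulo 53: 595056 = 11227·53 + 25, so 6^89 ≡ 25.

25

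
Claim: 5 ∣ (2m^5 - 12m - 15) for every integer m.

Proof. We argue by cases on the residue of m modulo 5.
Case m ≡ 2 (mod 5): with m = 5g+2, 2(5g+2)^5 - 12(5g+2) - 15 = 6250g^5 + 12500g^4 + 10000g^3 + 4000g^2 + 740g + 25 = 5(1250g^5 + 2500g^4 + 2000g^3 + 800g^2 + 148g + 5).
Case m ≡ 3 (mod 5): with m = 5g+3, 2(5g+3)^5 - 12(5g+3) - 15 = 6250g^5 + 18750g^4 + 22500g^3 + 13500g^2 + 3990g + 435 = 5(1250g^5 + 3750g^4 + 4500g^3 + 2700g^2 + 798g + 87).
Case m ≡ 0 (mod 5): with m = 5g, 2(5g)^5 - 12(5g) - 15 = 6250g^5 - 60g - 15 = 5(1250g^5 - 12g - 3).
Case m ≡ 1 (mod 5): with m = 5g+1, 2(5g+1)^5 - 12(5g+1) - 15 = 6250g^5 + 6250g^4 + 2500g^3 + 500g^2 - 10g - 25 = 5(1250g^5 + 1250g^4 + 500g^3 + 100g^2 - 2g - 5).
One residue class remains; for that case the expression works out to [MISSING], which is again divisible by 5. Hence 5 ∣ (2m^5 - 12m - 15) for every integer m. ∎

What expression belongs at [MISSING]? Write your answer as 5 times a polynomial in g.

Only m ≡ 4 (mod 5) is unaccounted for. Put m = 5g+4:
2(5g+4)^5 - 12(5g+4) - 15 expands to 6250g^5 + 25000g^4 + 40000g^3 + 32000g^2 + 12740g + 1985,
and factoring out 5 leaves 5(1250g^5 + 5000g^4 + 8000g^3 + 6400g^2 + 2548g + 397).

5(1250g^5 + 5000g^4 + 8000g^3 + 6400g^2 + 2548g + 397)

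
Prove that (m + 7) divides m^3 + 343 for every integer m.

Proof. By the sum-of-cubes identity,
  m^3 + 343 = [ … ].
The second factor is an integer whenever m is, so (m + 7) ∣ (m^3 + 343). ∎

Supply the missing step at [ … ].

(m + 7)(m^2 - 7m + 49)

Polynomial division of m^3 + 343 by m + 7 leaves remainder 0 and quotient m^2 - 7m + 49.
Hence m^3 + 343 = (m + 7)(m^2 - 7m + 49).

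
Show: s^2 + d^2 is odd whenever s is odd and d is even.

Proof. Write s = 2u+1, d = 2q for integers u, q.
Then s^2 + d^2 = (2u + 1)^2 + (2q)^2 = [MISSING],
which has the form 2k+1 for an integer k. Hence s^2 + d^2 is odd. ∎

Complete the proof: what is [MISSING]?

Expanding: (2u + 1)^2 + (2q)^2 = 4q^2 + 4u^2 + 4u + 1.
Every term except the constant is even, so this is 2(2q^2 + 2u^2 + 2u) + 1,
and 2q^2 + 2u^2 + 2u ∈ ℤ gives the required form.

2(2q^2 + 2u^2 + 2u) + 1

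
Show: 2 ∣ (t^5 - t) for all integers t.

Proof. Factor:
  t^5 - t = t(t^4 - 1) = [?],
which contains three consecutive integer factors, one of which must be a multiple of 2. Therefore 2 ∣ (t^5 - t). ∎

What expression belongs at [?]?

t^4 - 1 = (t^2 - 1)(t^2 + 1), and t^2 - 1 = (t-1)(t+1).
So t(t^4 - 1) = (t - 1)t(t + 1)(t^2 + 1).

(t - 1)t(t + 1)(t^2 + 1)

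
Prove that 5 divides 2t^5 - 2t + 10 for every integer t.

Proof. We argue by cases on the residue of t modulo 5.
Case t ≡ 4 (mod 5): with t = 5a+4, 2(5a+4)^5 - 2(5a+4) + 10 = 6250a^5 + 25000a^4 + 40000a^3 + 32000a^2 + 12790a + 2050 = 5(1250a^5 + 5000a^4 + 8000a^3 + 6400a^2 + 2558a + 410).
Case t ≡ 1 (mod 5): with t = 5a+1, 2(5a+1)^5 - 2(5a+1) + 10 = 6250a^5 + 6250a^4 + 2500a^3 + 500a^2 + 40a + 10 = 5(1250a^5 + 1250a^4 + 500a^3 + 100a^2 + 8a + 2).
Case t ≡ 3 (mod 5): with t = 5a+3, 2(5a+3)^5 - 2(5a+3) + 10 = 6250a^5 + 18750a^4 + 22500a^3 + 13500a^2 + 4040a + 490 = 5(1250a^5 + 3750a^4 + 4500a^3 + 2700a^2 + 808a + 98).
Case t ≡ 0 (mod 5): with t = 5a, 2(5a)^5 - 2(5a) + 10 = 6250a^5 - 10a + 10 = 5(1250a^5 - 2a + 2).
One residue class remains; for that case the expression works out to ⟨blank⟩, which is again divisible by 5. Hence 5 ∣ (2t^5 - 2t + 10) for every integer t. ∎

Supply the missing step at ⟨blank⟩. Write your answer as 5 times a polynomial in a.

The residues treated are {4, 1, 3, 0}, so the missing case is t ≡ 2 (mod 5); write t = 5a+2.
Then 2(5a+2)^5 - 2(5a+2) + 10 = 6250a^5 + 12500a^4 + 10000a^3 + 4000a^2 + 790a + 70 = 5(1250a^5 + 2500a^4 + 2000a^3 + 800a^2 + 158a + 14).

5(1250a^5 + 2500a^4 + 2000a^3 + 800a^2 + 158a + 14)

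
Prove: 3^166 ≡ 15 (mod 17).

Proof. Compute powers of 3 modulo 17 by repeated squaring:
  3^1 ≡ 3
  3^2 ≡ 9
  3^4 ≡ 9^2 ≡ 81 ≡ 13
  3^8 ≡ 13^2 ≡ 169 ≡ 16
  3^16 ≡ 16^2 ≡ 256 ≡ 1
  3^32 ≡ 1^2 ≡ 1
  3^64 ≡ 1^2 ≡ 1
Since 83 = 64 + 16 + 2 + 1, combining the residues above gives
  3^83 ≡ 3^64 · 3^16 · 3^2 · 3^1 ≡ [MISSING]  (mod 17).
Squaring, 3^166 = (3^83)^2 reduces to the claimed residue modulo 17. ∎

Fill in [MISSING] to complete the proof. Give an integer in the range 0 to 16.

10

Multiply the listed residues: 1 · 1 · 9 · 3 = 1 → 9 → 27.
Reducing modulo 17: 27 = 1·17 + 10, so 3^83 ≡ 10.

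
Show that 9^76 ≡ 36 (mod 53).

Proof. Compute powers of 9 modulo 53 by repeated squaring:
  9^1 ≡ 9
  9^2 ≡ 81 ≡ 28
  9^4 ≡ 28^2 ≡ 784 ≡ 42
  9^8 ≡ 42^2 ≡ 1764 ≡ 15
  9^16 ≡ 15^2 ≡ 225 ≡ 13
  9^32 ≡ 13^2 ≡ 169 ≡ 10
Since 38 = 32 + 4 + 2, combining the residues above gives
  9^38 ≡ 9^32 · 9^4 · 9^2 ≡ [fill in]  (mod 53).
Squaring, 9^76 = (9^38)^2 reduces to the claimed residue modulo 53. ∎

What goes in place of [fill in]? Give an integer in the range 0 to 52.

Multiply the listed residues: 10 · 42 · 28 = 420 → 11760.
Reducing modulo 53: 11760 = 221·53 + 47, so 9^38 ≡ 47.

47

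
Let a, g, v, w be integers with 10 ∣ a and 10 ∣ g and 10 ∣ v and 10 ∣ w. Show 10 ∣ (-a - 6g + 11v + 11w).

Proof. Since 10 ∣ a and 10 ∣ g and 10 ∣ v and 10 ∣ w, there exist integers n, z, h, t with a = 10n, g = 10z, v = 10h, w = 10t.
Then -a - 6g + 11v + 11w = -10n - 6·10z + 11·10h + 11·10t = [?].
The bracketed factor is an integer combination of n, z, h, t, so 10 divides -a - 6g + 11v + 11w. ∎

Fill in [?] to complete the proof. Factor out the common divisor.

Each term has a factor of 10: -10n - 6·10z + 11·10h + 11·10t = 10·(11h - n + 11t - 6z).
Since 11h - n + 11t - 6z is an integer, 10 ∣ (-a - 6g + 11v + 11w).

10(11h - n + 11t - 6z)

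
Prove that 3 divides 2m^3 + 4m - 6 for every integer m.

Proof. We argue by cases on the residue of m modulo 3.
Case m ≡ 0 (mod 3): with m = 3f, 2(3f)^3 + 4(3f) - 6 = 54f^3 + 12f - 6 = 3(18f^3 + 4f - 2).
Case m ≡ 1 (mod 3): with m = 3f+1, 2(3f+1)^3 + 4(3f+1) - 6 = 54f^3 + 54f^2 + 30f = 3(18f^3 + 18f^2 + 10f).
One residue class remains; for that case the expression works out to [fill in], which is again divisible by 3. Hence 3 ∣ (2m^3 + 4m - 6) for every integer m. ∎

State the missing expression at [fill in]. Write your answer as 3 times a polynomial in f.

The residues treated are {0, 1}, so the missing case is m ≡ 2 (mod 3); write m = 3f+2.
Then 2(3f+2)^3 + 4(3f+2) - 6 = 54f^3 + 108f^2 + 84f + 18 = 3(18f^3 + 36f^2 + 28f + 6).

3(18f^3 + 36f^2 + 28f + 6)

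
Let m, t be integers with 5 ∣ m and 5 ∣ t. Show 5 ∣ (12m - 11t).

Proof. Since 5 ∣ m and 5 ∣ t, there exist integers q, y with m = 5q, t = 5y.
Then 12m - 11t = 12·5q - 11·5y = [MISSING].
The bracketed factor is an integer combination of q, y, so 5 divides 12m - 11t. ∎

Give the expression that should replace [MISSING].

5(12q - 11y)

Pull the common 5 out of every term: 12·5q - 11·5y = 5(12q - 11y).
12q - 11y is an integer, which exhibits the divisibility.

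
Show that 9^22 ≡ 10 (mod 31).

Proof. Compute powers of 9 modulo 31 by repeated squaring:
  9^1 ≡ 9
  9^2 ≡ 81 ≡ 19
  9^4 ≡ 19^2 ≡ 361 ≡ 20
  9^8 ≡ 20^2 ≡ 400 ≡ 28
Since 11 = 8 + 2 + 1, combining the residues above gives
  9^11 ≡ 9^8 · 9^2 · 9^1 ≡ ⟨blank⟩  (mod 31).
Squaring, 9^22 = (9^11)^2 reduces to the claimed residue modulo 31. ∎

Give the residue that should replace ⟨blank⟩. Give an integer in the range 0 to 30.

9^8 · 9^2 · 9^1 ≡ 28 · 19 · 9 = 4788.
4788 mod 31 = 14, so 9^11 ≡ 14 (mod 31).

14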